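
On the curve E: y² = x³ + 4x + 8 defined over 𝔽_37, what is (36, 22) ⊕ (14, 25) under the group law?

(36, 22) + (14, 25). λ = (25 - 22)/(14 - 36) ≡ 3/15 mod 37. 15⁻¹ ≡ 5 (mod 37), so λ ≡ 15.
  x = λ² - 36 - 14 = 225 - 50 ≡ 27; y = λ·(36 - 27) - 22 ≡ 2. → (27, 2)

(27, 2)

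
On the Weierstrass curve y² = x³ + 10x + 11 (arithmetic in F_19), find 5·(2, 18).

Write G = (2, 18).
Double-and-add on 5 = (101)₂. Start with G = (2, 18) for the leading 1-bit.
double: tangent at (2, 18): λ = (3·2² + 10)/(2·18) ≡ 3/17. 17⁻¹ ≡ 9 (mod 19) since 17·9 = 153 ≡ 1, so λ ≡ 3·9 ≡ 8.
  x = λ² - 2 - 2 = 64 - 4 ≡ 3; y = λ·(2 - 3) - 18 ≡ 12. → (3, 12)
double: tangent at (3, 12): λ = (3·3² + 10)/(2·12) ≡ 18/5. 5⁻¹ ≡ 4 (mod 19) since 5·4 = 20 ≡ 1, so λ ≡ 18·4 ≡ 15.
  x = λ² - 3 - 3 = 225 - 6 ≡ 10; y = λ·(3 - 10) - 12 ≡ 16. → (10, 16)
add G: (10, 16) + (2, 18). λ = (18 - 16)/(2 - 10) ≡ 2/11 mod 19. 11⁻¹ ≡ 7 (mod 19) since 11·7 = 77 ≡ 1, so λ ≡ 14.
  x = λ² - 10 - 2 = 196 - 12 ≡ 13; y = λ·(10 - 13) - 16 ≡ 18. → (13, 18)

(13, 18)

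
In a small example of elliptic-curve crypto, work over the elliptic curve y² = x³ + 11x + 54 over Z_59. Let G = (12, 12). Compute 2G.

tangent at (12, 12): λ = (3·12² + 11)/(2·12) ≡ 30/24. 24⁻¹ ≡ 32 (mod 59) since 24·32 = 768 ≡ 1, so λ ≡ 30·32 ≡ 16.
  x = λ² - 12 - 12 = 256 - 24 ≡ 55; y = λ·(12 - 55) - 12 ≡ 8. → (55, 8)

(55, 8)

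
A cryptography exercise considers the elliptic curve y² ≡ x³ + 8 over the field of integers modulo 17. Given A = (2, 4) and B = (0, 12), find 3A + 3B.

First 3A:
Repeated addition: build up to 3A.
2A: tangent at (2, 4): λ = (3·2² + 0)/(2·4) ≡ 12/8. 8⁻¹ ≡ 15 (mod 17) since 8·15 = 120 ≡ 1, so λ ≡ 12·15 ≡ 10.
  x = λ² - 2 - 2 = 100 - 4 ≡ 11; y = λ·(2 - 11) - 4 ≡ 8. → (11, 8)
3A: (11, 8) + (2, 4). λ = (4 - 8)/(2 - 11) ≡ 13/8 mod 17. 8⁻¹ ≡ 15 (mod 17) since 8·15 = 120 ≡ 1, so λ ≡ 8.
  x = λ² - 11 - 2 = 64 - 13 ≡ 0; y = λ·(11 - 0) - 8 ≡ 12. → (0, 12)
3A = (0, 12).
Next 3B:
Repeated addition: build up to 3B.
2B: tangent at (0, 12): λ = (3·0² + 0)/(2·12) ≡ 0/7. 7⁻¹ ≡ 5 (mod 17), so λ ≡ 0·5 ≡ 0.
  x = λ² - 0 - 0 = 0 - 0 ≡ 0; y = λ·(0 - 0) - 12 ≡ 5. → (0, 5)
3B: (0, 5) + (0, 12): same x and y₁ ≡ -y₂, so the sum is the point at infinity.
3B = the point at infinity.
Finally 3A + 3B:
(0, 12) + the point at infinity = (0, 12) (identity).

(0, 12)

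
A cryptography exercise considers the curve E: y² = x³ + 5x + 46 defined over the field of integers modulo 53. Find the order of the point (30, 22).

2P: tangent at (30, 22): λ = (3·30² + 5)/(2·22) ≡ 2/44. 44⁻¹ ≡ 47 (mod 53) since 44·47 = 2068 ≡ 1, so λ ≡ 2·47 ≡ 41.
  x = λ² - 30 - 30 = 1681 - 60 ≡ 31; y = λ·(30 - 31) - 22 ≡ 43. → (31, 43)
3P: (31, 43) + (30, 22). λ = (22 - 43)/(30 - 31) ≡ 32/52 mod 53. 52⁻¹ ≡ 52 (mod 53), so λ ≡ 21.
  x = λ² - 31 - 30 = 441 - 61 ≡ 9; y = λ·(31 - 9) - 43 ≡ 48. → (9, 48)
4P: (9, 48) + (30, 22). λ = (22 - 48)/(30 - 9) ≡ 27/21 mod 53. 21⁻¹ ≡ 48 (mod 53) since 21·48 = 1008 ≡ 1, so λ ≡ 24.
  x = λ² - 9 - 30 = 576 - 39 ≡ 7; y = λ·(9 - 7) - 48 ≡ 0. → (7, 0)
5P: (7, 0) + (30, 22). λ = (22 - 0)/(30 - 7) ≡ 22/23 mod 53. 23⁻¹ ≡ 30 (mod 53) since 23·30 = 690 ≡ 1, so λ ≡ 24.
  x = λ² - 7 - 30 = 576 - 37 ≡ 9; y = λ·(7 - 9) - 0 ≡ 5. → (9, 5)
6P: (9, 5) + (30, 22). λ = (22 - 5)/(30 - 9) ≡ 17/21 mod 53. 21⁻¹ ≡ 48 (mod 53), so λ ≡ 21.
  x = λ² - 9 - 30 = 441 - 39 ≡ 31; y = λ·(9 - 31) - 5 ≡ 10. → (31, 10)
7P: (31, 10) + (30, 22). λ = (22 - 10)/(30 - 31) ≡ 12/52 mod 53. 52⁻¹ ≡ 52 (mod 53), so λ ≡ 41.
  x = λ² - 31 - 30 = 1681 - 61 ≡ 30; y = λ·(31 - 30) - 10 ≡ 31. → (30, 31)
8P: (30, 31) + (30, 22): same x and y₁ ≡ -y₂, so the sum is 𝒪.
8P = 𝒪, so the order is 8.

8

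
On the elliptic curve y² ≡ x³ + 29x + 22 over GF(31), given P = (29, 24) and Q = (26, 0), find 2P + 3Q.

First 2P:
Repeated addition: build up to 2P.
2P: tangent at (29, 24): λ = (3·29² + 29)/(2·24) ≡ 10/17. 17⁻¹ ≡ 11 (mod 31), so λ ≡ 10·11 ≡ 17.
  x = λ² - 29 - 29 = 289 - 58 ≡ 14; y = λ·(29 - 14) - 24 ≡ 14. → (14, 14)
2P = (14, 14).
Next 3Q:
Repeated addition: build up to 3Q.
2Q: (26, 0) + (26, 0): same x and y₁ ≡ -y₂, so the sum is the point at infinity.
3Q: the point at infinity + (26, 0) = (26, 0) (identity).
3Q = (26, 0).
Finally 2P + 3Q:
(14, 14) + (26, 0). λ = (0 - 14)/(26 - 14) ≡ 17/12 mod 31. 12⁻¹ ≡ 13 (mod 31), so λ ≡ 4.
  x = λ² - 14 - 26 = 16 - 40 ≡ 7; y = λ·(14 - 7) - 14 ≡ 14. → (7, 14)

(7, 14)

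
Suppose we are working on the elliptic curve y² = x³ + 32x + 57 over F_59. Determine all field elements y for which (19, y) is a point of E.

x³ + 32x + 57 = 7524 ≡ 31 (mod 59).
31 is a non-residue mod 59; no y exists.

none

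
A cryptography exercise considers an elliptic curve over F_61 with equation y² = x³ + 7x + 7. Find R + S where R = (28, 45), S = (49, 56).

(28, 45) + (49, 56). λ = (56 - 45)/(49 - 28) ≡ 11/21 mod 61. 21⁻¹ ≡ 32 (mod 61) since 21·32 = 672 ≡ 1, so λ ≡ 47.
  x = λ² - 28 - 49 = 2209 - 77 ≡ 58; y = λ·(28 - 58) - 45 ≡ 9. → (58, 9)

(58, 9)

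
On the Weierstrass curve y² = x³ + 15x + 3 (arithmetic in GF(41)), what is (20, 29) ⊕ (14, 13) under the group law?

(20, 29) + (14, 13). λ = (13 - 29)/(14 - 20) ≡ 25/35 mod 41. 35⁻¹ ≡ 34 (mod 41) since 35·34 = 1190 ≡ 1, so λ ≡ 30.
  x = λ² - 20 - 14 = 900 - 34 ≡ 5; y = λ·(20 - 5) - 29 ≡ 11. → (5, 11)

(5, 11)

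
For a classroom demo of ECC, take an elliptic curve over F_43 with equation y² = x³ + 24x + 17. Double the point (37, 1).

(25, 17)

tangent at (37, 1): λ = (3·37² + 24)/(2·1) ≡ 3/2. 2⁻¹ ≡ 22 (mod 43), so λ ≡ 3·22 ≡ 23.
  x = λ² - 37 - 37 = 529 - 74 ≡ 25; y = λ·(37 - 25) - 1 ≡ 17. → (25, 17)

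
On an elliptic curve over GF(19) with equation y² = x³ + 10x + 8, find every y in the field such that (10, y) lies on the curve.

5, 14

x³ + 10x + 8 = 1108 ≡ 6 (mod 19).
Square roots of 6 mod 19: 5 and 14 (since 5² = 25 ≡ 6).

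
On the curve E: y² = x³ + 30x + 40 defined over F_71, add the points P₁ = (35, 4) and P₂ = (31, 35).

(35, 4) + (31, 35). λ = (35 - 4)/(31 - 35) ≡ 31/67 mod 71. 67⁻¹ ≡ 53 (mod 71), so λ ≡ 10.
  x = λ² - 35 - 31 = 100 - 66 ≡ 34; y = λ·(35 - 34) - 4 ≡ 6. → (34, 6)

(34, 6)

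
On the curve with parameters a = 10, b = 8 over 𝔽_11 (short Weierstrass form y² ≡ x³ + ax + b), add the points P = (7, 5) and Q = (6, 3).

(2, 5)

(7, 5) + (6, 3). λ = (3 - 5)/(6 - 7) ≡ 9/10 mod 11. 10⁻¹ ≡ 10 (mod 11), so λ ≡ 2.
  x = λ² - 7 - 6 = 4 - 13 ≡ 2; y = λ·(7 - 2) - 5 ≡ 5. → (2, 5)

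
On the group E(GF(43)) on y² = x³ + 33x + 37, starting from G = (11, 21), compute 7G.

Repeated addition: build up to 7G.
2G: tangent at (11, 21): λ = (3·11² + 33)/(2·21) ≡ 9/42. 42⁻¹ ≡ 42 (mod 43) since 42·42 = 1764 ≡ 1, so λ ≡ 9·42 ≡ 34.
  x = λ² - 11 - 11 = 1156 - 22 ≡ 16; y = λ·(11 - 16) - 21 ≡ 24. → (16, 24)
3G: (16, 24) + (11, 21). λ = (21 - 24)/(11 - 16) ≡ 40/38 mod 43. 38⁻¹ ≡ 17 (mod 43) since 38·17 = 646 ≡ 1, so λ ≡ 35.
  x = λ² - 16 - 11 = 1225 - 27 ≡ 37; y = λ·(16 - 37) - 24 ≡ 15. → (37, 15)
4G: (37, 15) + (11, 21). λ = (21 - 15)/(11 - 37) ≡ 6/17 mod 43. 17⁻¹ ≡ 38 (mod 43), so λ ≡ 13.
  x = λ² - 37 - 11 = 169 - 48 ≡ 35; y = λ·(37 - 35) - 15 ≡ 11. → (35, 11)
5G: (35, 11) + (11, 21). λ = (21 - 11)/(11 - 35) ≡ 10/19 mod 43. 19⁻¹ ≡ 34 (mod 43) since 19·34 = 646 ≡ 1, so λ ≡ 39.
  x = λ² - 35 - 11 = 1521 - 46 ≡ 13; y = λ·(35 - 13) - 11 ≡ 30. → (13, 30)
6G: (13, 30) + (11, 21). λ = (21 - 30)/(11 - 13) ≡ 34/41 mod 43. 41⁻¹ ≡ 21 (mod 43), so λ ≡ 26.
  x = λ² - 13 - 11 = 676 - 24 ≡ 7; y = λ·(13 - 7) - 30 ≡ 40. → (7, 40)
7G: (7, 40) + (11, 21). λ = (21 - 40)/(11 - 7) ≡ 24/4 mod 43. 4⁻¹ ≡ 11 (mod 43) since 4·11 = 44 ≡ 1, so λ ≡ 6.
  x = λ² - 7 - 11 = 36 - 18 ≡ 18; y = λ·(7 - 18) - 40 ≡ 23. → (18, 23)

(18, 23)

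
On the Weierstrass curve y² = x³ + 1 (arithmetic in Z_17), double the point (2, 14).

tangent at (2, 14): λ = (3·2² + 0)/(2·14) ≡ 12/11. 11⁻¹ ≡ 14 (mod 17), so λ ≡ 12·14 ≡ 15.
  x = λ² - 2 - 2 = 225 - 4 ≡ 0; y = λ·(2 - 0) - 14 ≡ 16. → (0, 16)

(0, 16)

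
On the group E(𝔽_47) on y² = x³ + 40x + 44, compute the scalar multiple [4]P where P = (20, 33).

(29, 5)

Double-and-add on 4 = (100)₂. Start with P = (20, 33) for the leading 1-bit.
double: tangent at (20, 33): λ = (3·20² + 40)/(2·33) ≡ 18/19. 19⁻¹ ≡ 5 (mod 47) since 19·5 = 95 ≡ 1, so λ ≡ 18·5 ≡ 43.
  x = λ² - 20 - 20 = 1849 - 40 ≡ 23; y = λ·(20 - 23) - 33 ≡ 26. → (23, 26)
double: tangent at (23, 26): λ = (3·23² + 40)/(2·26) ≡ 29/5. 5⁻¹ ≡ 19 (mod 47), so λ ≡ 29·19 ≡ 34.
  x = λ² - 23 - 23 = 1156 - 46 ≡ 29; y = λ·(23 - 29) - 26 ≡ 5. → (29, 5)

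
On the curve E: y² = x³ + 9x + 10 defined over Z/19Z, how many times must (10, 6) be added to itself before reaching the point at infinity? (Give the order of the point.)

11

2P: tangent at (10, 6): λ = (3·10² + 9)/(2·6) ≡ 5/12. 12⁻¹ ≡ 8 (mod 19), so λ ≡ 5·8 ≡ 2.
  x = λ² - 10 - 10 = 4 - 20 ≡ 3; y = λ·(10 - 3) - 6 ≡ 8. → (3, 8)
3P: (3, 8) + (10, 6). λ = (6 - 8)/(10 - 3) ≡ 17/7 mod 19. 7⁻¹ ≡ 11 (mod 19), so λ ≡ 16.
  x = λ² - 3 - 10 = 256 - 13 ≡ 15; y = λ·(3 - 15) - 8 ≡ 9. → (15, 9)
4P: (15, 9) + (10, 6). λ = (6 - 9)/(10 - 15) ≡ 16/14 mod 19. 14⁻¹ ≡ 15 (mod 19) since 14·15 = 210 ≡ 1, so λ ≡ 12.
  x = λ² - 15 - 10 = 144 - 25 ≡ 5; y = λ·(15 - 5) - 9 ≡ 16. → (5, 16)
5P: (5, 16) + (10, 6). λ = (6 - 16)/(10 - 5) ≡ 9/5 mod 19. 5⁻¹ ≡ 4 (mod 19), so λ ≡ 17.
  x = λ² - 5 - 10 = 289 - 15 ≡ 8; y = λ·(5 - 8) - 16 ≡ 9. → (8, 9)
6P: (8, 9) + (10, 6). λ = (6 - 9)/(10 - 8) ≡ 16/2 mod 19. 2⁻¹ ≡ 10 (mod 19) since 2·10 = 20 ≡ 1, so λ ≡ 8.
  x = λ² - 8 - 10 = 64 - 18 ≡ 8; y = λ·(8 - 8) - 9 ≡ 10. → (8, 10)
7P: (8, 10) + (10, 6). λ = (6 - 10)/(10 - 8) ≡ 15/2 mod 19. 2⁻¹ ≡ 10 (mod 19), so λ ≡ 17.
  x = λ² - 8 - 10 = 289 - 18 ≡ 5; y = λ·(8 - 5) - 10 ≡ 3. → (5, 3)
8P: (5, 3) + (10, 6). λ = (6 - 3)/(10 - 5) ≡ 3/5 mod 19. 5⁻¹ ≡ 4 (mod 19), so λ ≡ 12.
  x = λ² - 5 - 10 = 144 - 15 ≡ 15; y = λ·(5 - 15) - 3 ≡ 10. → (15, 10)
9P: (15, 10) + (10, 6). λ = (6 - 10)/(10 - 15) ≡ 15/14 mod 19. 14⁻¹ ≡ 15 (mod 19), so λ ≡ 16.
  x = λ² - 15 - 10 = 256 - 25 ≡ 3; y = λ·(15 - 3) - 10 ≡ 11. → (3, 11)
10P: (3, 11) + (10, 6). λ = (6 - 11)/(10 - 3) ≡ 14/7 mod 19. 7⁻¹ ≡ 11 (mod 19), so λ ≡ 2.
  x = λ² - 3 - 10 = 4 - 13 ≡ 10; y = λ·(3 - 10) - 11 ≡ 13. → (10, 13)
11P: (10, 13) + (10, 6): same x and y₁ ≡ -y₂, so the sum is the point at infinity.
11P = the point at infinity, so the order is 11.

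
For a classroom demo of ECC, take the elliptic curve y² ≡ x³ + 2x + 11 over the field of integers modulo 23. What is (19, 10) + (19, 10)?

(20, 22)

tangent at (19, 10): λ = (3·19² + 2)/(2·10) ≡ 4/20. 20⁻¹ ≡ 15 (mod 23), so λ ≡ 4·15 ≡ 14.
  x = λ² - 19 - 19 = 196 - 38 ≡ 20; y = λ·(19 - 20) - 10 ≡ 22. → (20, 22)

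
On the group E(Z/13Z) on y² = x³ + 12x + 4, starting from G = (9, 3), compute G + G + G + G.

Repeated addition: build up to 4G.
2G: tangent at (9, 3): λ = (3·9² + 12)/(2·3) ≡ 8/6. 6⁻¹ ≡ 11 (mod 13), so λ ≡ 8·11 ≡ 10.
  x = λ² - 9 - 9 = 100 - 18 ≡ 4; y = λ·(9 - 4) - 3 ≡ 8. → (4, 8)
3G: (4, 8) + (9, 3). λ = (3 - 8)/(9 - 4) ≡ 8/5 mod 13. 5⁻¹ ≡ 8 (mod 13) since 5·8 = 40 ≡ 1, so λ ≡ 12.
  x = λ² - 4 - 9 = 144 - 13 ≡ 1; y = λ·(4 - 1) - 8 ≡ 2. → (1, 2)
4G: (1, 2) + (9, 3). λ = (3 - 2)/(9 - 1) ≡ 1/8 mod 13. 8⁻¹ ≡ 5 (mod 13) since 8·5 = 40 ≡ 1, so λ ≡ 5.
  x = λ² - 1 - 9 = 25 - 10 ≡ 2; y = λ·(1 - 2) - 2 ≡ 6. → (2, 6)

(2, 6)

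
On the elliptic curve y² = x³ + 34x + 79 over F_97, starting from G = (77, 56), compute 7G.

(50, 0)

Double-and-add on 7 = (111)₂. Start with G = (77, 56) for the leading 1-bit.
double: tangent at (77, 56): λ = (3·77² + 34)/(2·56) ≡ 70/15. 15⁻¹ ≡ 13 (mod 97) since 15·13 = 195 ≡ 1, so λ ≡ 70·13 ≡ 37.
  x = λ² - 77 - 77 = 1369 - 154 ≡ 51; y = λ·(77 - 51) - 56 ≡ 33. → (51, 33)
add G: (51, 33) + (77, 56). λ = (56 - 33)/(77 - 51) ≡ 23/26 mod 97. 26⁻¹ ≡ 56 (mod 97) since 26·56 = 1456 ≡ 1, so λ ≡ 27.
  x = λ² - 51 - 77 = 729 - 128 ≡ 19; y = λ·(51 - 19) - 33 ≡ 55. → (19, 55)
double: tangent at (19, 55): λ = (3·19² + 34)/(2·55) ≡ 50/13. 13⁻¹ ≡ 15 (mod 97) since 13·15 = 195 ≡ 1, so λ ≡ 50·15 ≡ 71.
  x = λ² - 19 - 19 = 5041 - 38 ≡ 56; y = λ·(19 - 56) - 55 ≡ 34. → (56, 34)
add G: (56, 34) + (77, 56). λ = (56 - 34)/(77 - 56) ≡ 22/21 mod 97. 21⁻¹ ≡ 37 (mod 97), so λ ≡ 38.
  x = λ² - 56 - 77 = 1444 - 133 ≡ 50; y = λ·(56 - 50) - 34 ≡ 0. → (50, 0)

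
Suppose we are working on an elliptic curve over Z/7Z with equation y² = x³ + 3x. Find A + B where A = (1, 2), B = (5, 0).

(1, 2) + (5, 0). λ = (0 - 2)/(5 - 1) ≡ 5/4 mod 7. 4⁻¹ ≡ 2 (mod 7) since 4·2 = 8 ≡ 1, so λ ≡ 3.
  x = λ² - 1 - 5 = 9 - 6 ≡ 3; y = λ·(1 - 3) - 2 ≡ 6. → (3, 6)

(3, 6)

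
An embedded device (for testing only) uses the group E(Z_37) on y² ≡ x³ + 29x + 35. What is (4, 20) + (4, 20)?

tangent at (4, 20): λ = (3·4² + 29)/(2·20) ≡ 3/3. 3⁻¹ ≡ 25 (mod 37), so λ ≡ 3·25 ≡ 1.
  x = λ² - 4 - 4 = 1 - 8 ≡ 30; y = λ·(4 - 30) - 20 ≡ 28. → (30, 28)

(30, 28)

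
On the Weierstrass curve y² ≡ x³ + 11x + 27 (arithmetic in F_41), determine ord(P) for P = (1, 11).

2P: tangent at (1, 11): λ = (3·1² + 11)/(2·11) ≡ 14/22. 22⁻¹ ≡ 28 (mod 41), so λ ≡ 14·28 ≡ 23.
  x = λ² - 1 - 1 = 529 - 2 ≡ 35; y = λ·(1 - 35) - 11 ≡ 27. → (35, 27)
3P: (35, 27) + (1, 11). λ = (11 - 27)/(1 - 35) ≡ 25/7 mod 41. 7⁻¹ ≡ 6 (mod 41) since 7·6 = 42 ≡ 1, so λ ≡ 27.
  x = λ² - 35 - 1 = 729 - 36 ≡ 37; y = λ·(35 - 37) - 27 ≡ 1. → (37, 1)
4P: (37, 1) + (1, 11). λ = (11 - 1)/(1 - 37) ≡ 10/5 mod 41. 5⁻¹ ≡ 33 (mod 41) since 5·33 = 165 ≡ 1, so λ ≡ 2.
  x = λ² - 37 - 1 = 4 - 38 ≡ 7; y = λ·(37 - 7) - 1 ≡ 18. → (7, 18)
5P: (7, 18) + (1, 11). λ = (11 - 18)/(1 - 7) ≡ 34/35 mod 41. 35⁻¹ ≡ 34 (mod 41) since 35·34 = 1190 ≡ 1, so λ ≡ 8.
  x = λ² - 7 - 1 = 64 - 8 ≡ 15; y = λ·(7 - 15) - 18 ≡ 0. → (15, 0)
6P: (15, 0) + (1, 11). λ = (11 - 0)/(1 - 15) ≡ 11/27 mod 41. 27⁻¹ ≡ 38 (mod 41), so λ ≡ 8.
  x = λ² - 15 - 1 = 64 - 16 ≡ 7; y = λ·(15 - 7) - 0 ≡ 23. → (7, 23)
7P: (7, 23) + (1, 11). λ = (11 - 23)/(1 - 7) ≡ 29/35 mod 41. 35⁻¹ ≡ 34 (mod 41), so λ ≡ 2.
  x = λ² - 7 - 1 = 4 - 8 ≡ 37; y = λ·(7 - 37) - 23 ≡ 40. → (37, 40)
8P: (37, 40) + (1, 11). λ = (11 - 40)/(1 - 37) ≡ 12/5 mod 41. 5⁻¹ ≡ 33 (mod 41) since 5·33 = 165 ≡ 1, so λ ≡ 27.
  x = λ² - 37 - 1 = 729 - 38 ≡ 35; y = λ·(37 - 35) - 40 ≡ 14. → (35, 14)
9P: (35, 14) + (1, 11). λ = (11 - 14)/(1 - 35) ≡ 38/7 mod 41. 7⁻¹ ≡ 6 (mod 41) since 7·6 = 42 ≡ 1, so λ ≡ 23.
  x = λ² - 35 - 1 = 529 - 36 ≡ 1; y = λ·(35 - 1) - 14 ≡ 30. → (1, 30)
10P: (1, 30) + (1, 11): same x and y₁ ≡ -y₂, so the sum is 𝒪.
10P = 𝒪, so the order is 10.

10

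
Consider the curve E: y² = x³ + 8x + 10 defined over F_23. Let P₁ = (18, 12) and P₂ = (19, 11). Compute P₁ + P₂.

(18, 12) + (19, 11). λ = (11 - 12)/(19 - 18) ≡ 22/1 mod 23. 1⁻¹ ≡ 1 (mod 23), so λ ≡ 22.
  x = λ² - 18 - 19 = 484 - 37 ≡ 10; y = λ·(18 - 10) - 12 ≡ 3. → (10, 3)

(10, 3)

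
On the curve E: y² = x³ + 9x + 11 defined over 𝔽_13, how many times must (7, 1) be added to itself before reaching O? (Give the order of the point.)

2P: tangent at (7, 1): λ = (3·7² + 9)/(2·1) ≡ 0/2. 2⁻¹ ≡ 7 (mod 13), so λ ≡ 0·7 ≡ 0.
  x = λ² - 7 - 7 = 0 - 14 ≡ 12; y = λ·(7 - 12) - 1 ≡ 12. → (12, 12)
3P: (12, 12) + (7, 1). λ = (1 - 12)/(7 - 12) ≡ 2/8 mod 13. 8⁻¹ ≡ 5 (mod 13) since 8·5 = 40 ≡ 1, so λ ≡ 10.
  x = λ² - 12 - 7 = 100 - 19 ≡ 3; y = λ·(12 - 3) - 12 ≡ 0. → (3, 0)
4P: (3, 0) + (7, 1). λ = (1 - 0)/(7 - 3) ≡ 1/4 mod 13. 4⁻¹ ≡ 10 (mod 13), so λ ≡ 10.
  x = λ² - 3 - 7 = 100 - 10 ≡ 12; y = λ·(3 - 12) - 0 ≡ 1. → (12, 1)
5P: (12, 1) + (7, 1). λ = (1 - 1)/(7 - 12) ≡ 0/8 mod 13. 8⁻¹ ≡ 5 (mod 13), so λ ≡ 0.
  x = λ² - 12 - 7 = 0 - 19 ≡ 7; y = λ·(12 - 7) - 1 ≡ 12. → (7, 12)
6P: (7, 12) + (7, 1): same x and y₁ ≡ -y₂, so the sum is O.
6P = O, so the order is 6.

6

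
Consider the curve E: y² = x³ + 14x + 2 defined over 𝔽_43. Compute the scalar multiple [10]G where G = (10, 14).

(10, 29)

Double-and-add on 10 = (1010)₂. Start with G = (10, 14) for the leading 1-bit.
double: tangent at (10, 14): λ = (3·10² + 14)/(2·14) ≡ 13/28. 28⁻¹ ≡ 20 (mod 43) since 28·20 = 560 ≡ 1, so λ ≡ 13·20 ≡ 2.
  x = λ² - 10 - 10 = 4 - 20 ≡ 27; y = λ·(10 - 27) - 14 ≡ 38. → (27, 38)
double: tangent at (27, 38): λ = (3·27² + 14)/(2·38) ≡ 8/33. 33⁻¹ ≡ 30 (mod 43), so λ ≡ 8·30 ≡ 25.
  x = λ² - 27 - 27 = 625 - 54 ≡ 12; y = λ·(27 - 12) - 38 ≡ 36. → (12, 36)
add G: (12, 36) + (10, 14). λ = (14 - 36)/(10 - 12) ≡ 21/41 mod 43. 41⁻¹ ≡ 21 (mod 43) since 41·21 = 861 ≡ 1, so λ ≡ 11.
  x = λ² - 12 - 10 = 121 - 22 ≡ 13; y = λ·(12 - 13) - 36 ≡ 39. → (13, 39)
double: tangent at (13, 39): λ = (3·13² + 14)/(2·39) ≡ 5/35. 35⁻¹ ≡ 16 (mod 43), so λ ≡ 5·16 ≡ 37.
  x = λ² - 13 - 13 = 1369 - 26 ≡ 10; y = λ·(13 - 10) - 39 ≡ 29. → (10, 29)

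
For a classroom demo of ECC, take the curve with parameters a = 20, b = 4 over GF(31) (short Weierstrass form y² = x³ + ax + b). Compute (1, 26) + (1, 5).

The two points share x = 1 and their y-coordinates satisfy 26 + 5 ≡ 0 (mod 31), so they are inverses. Their sum is ∞.

O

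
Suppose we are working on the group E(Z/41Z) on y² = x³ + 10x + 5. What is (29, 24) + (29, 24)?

(29, 17)

tangent at (29, 24): λ = (3·29² + 10)/(2·24) ≡ 32/7. 7⁻¹ ≡ 6 (mod 41), so λ ≡ 32·6 ≡ 28.
  x = λ² - 29 - 29 = 784 - 58 ≡ 29; y = λ·(29 - 29) - 24 ≡ 17. → (29, 17)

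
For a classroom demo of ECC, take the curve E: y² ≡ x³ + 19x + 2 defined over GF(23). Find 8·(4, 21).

Write G = (4, 21).
Repeated addition: build up to 8G.
2G: tangent at (4, 21): λ = (3·4² + 19)/(2·21) ≡ 21/19. 19⁻¹ ≡ 17 (mod 23) since 19·17 = 323 ≡ 1, so λ ≡ 21·17 ≡ 12.
  x = λ² - 4 - 4 = 144 - 8 ≡ 21; y = λ·(4 - 21) - 21 ≡ 5. → (21, 5)
3G: (21, 5) + (4, 21). λ = (21 - 5)/(4 - 21) ≡ 16/6 mod 23. 6⁻¹ ≡ 4 (mod 23), so λ ≡ 18.
  x = λ² - 21 - 4 = 324 - 25 ≡ 0; y = λ·(21 - 0) - 5 ≡ 5. → (0, 5)
4G: (0, 5) + (4, 21). λ = (21 - 5)/(4 - 0) ≡ 16/4 mod 23. 4⁻¹ ≡ 6 (mod 23), so λ ≡ 4.
  x = λ² - 0 - 4 = 16 - 4 ≡ 12; y = λ·(0 - 12) - 5 ≡ 16. → (12, 16)
5G: (12, 16) + (4, 21). λ = (21 - 16)/(4 - 12) ≡ 5/15 mod 23. 15⁻¹ ≡ 20 (mod 23) since 15·20 = 300 ≡ 1, so λ ≡ 8.
  x = λ² - 12 - 4 = 64 - 16 ≡ 2; y = λ·(12 - 2) - 16 ≡ 18. → (2, 18)
6G: (2, 18) + (4, 21). λ = (21 - 18)/(4 - 2) ≡ 3/2 mod 23. 2⁻¹ ≡ 12 (mod 23), so λ ≡ 13.
  x = λ² - 2 - 4 = 169 - 6 ≡ 2; y = λ·(2 - 2) - 18 ≡ 5. → (2, 5)
7G: (2, 5) + (4, 21). λ = (21 - 5)/(4 - 2) ≡ 16/2 mod 23. 2⁻¹ ≡ 12 (mod 23), so λ ≡ 8.
  x = λ² - 2 - 4 = 64 - 6 ≡ 12; y = λ·(2 - 12) - 5 ≡ 7. → (12, 7)
8G: (12, 7) + (4, 21). λ = (21 - 7)/(4 - 12) ≡ 14/15 mod 23. 15⁻¹ ≡ 20 (mod 23), so λ ≡ 4.
  x = λ² - 12 - 4 = 16 - 16 ≡ 0; y = λ·(12 - 0) - 7 ≡ 18. → (0, 18)

(0, 18)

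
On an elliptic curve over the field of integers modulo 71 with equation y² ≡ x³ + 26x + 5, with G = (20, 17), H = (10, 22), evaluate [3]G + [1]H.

(26, 9)

First 3G:
Repeated addition: build up to 3G.
2G: tangent at (20, 17): λ = (3·20² + 26)/(2·17) ≡ 19/34. 34⁻¹ ≡ 23 (mod 71) since 34·23 = 782 ≡ 1, so λ ≡ 19·23 ≡ 11.
  x = λ² - 20 - 20 = 121 - 40 ≡ 10; y = λ·(20 - 10) - 17 ≡ 22. → (10, 22)
3G: (10, 22) + (20, 17). λ = (17 - 22)/(20 - 10) ≡ 66/10 mod 71. 10⁻¹ ≡ 64 (mod 71), so λ ≡ 35.
  x = λ² - 10 - 20 = 1225 - 30 ≡ 59; y = λ·(10 - 59) - 22 ≡ 38. → (59, 38)
3G = (59, 38).
Finally 3G + H:
(59, 38) + (10, 22). λ = (22 - 38)/(10 - 59) ≡ 55/22 mod 71. 22⁻¹ ≡ 42 (mod 71) since 22·42 = 924 ≡ 1, so λ ≡ 38.
  x = λ² - 59 - 10 = 1444 - 69 ≡ 26; y = λ·(59 - 26) - 38 ≡ 9. → (26, 9)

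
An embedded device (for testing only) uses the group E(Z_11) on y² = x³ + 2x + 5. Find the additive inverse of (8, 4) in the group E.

(8, 7)

-(8, 4) = (8, -4 mod 11) = (8, 7).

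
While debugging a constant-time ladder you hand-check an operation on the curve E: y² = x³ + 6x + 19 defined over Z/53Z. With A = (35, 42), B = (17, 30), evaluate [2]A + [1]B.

(17, 23)

First 2A:
Repeated addition: build up to 2A.
2A: tangent at (35, 42): λ = (3·35² + 6)/(2·42) ≡ 24/31. 31⁻¹ ≡ 12 (mod 53) since 31·12 = 372 ≡ 1, so λ ≡ 24·12 ≡ 23.
  x = λ² - 35 - 35 = 529 - 70 ≡ 35; y = λ·(35 - 35) - 42 ≡ 11. → (35, 11)
2A = (35, 11).
Finally 2A + B:
(35, 11) + (17, 30). λ = (30 - 11)/(17 - 35) ≡ 19/35 mod 53. 35⁻¹ ≡ 50 (mod 53) since 35·50 = 1750 ≡ 1, so λ ≡ 49.
  x = λ² - 35 - 17 = 2401 - 52 ≡ 17; y = λ·(35 - 17) - 11 ≡ 23. → (17, 23)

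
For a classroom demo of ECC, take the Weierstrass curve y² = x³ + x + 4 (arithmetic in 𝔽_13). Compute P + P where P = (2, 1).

(9, 12)

tangent at (2, 1): λ = (3·2² + 1)/(2·1) ≡ 0/2. 2⁻¹ ≡ 7 (mod 13) since 2·7 = 14 ≡ 1, so λ ≡ 0·7 ≡ 0.
  x = λ² - 2 - 2 = 0 - 4 ≡ 9; y = λ·(2 - 9) - 1 ≡ 12. → (9, 12)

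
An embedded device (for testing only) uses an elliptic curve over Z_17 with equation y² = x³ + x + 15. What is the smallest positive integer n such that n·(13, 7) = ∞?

8

2P: tangent at (13, 7): λ = (3·13² + 1)/(2·7) ≡ 15/14. 14⁻¹ ≡ 11 (mod 17), so λ ≡ 15·11 ≡ 12.
  x = λ² - 13 - 13 = 144 - 26 ≡ 16; y = λ·(13 - 16) - 7 ≡ 8. → (16, 8)
3P: (16, 8) + (13, 7). λ = (7 - 8)/(13 - 16) ≡ 16/14 mod 17. 14⁻¹ ≡ 11 (mod 17), so λ ≡ 6.
  x = λ² - 16 - 13 = 36 - 29 ≡ 7; y = λ·(16 - 7) - 8 ≡ 12. → (7, 12)
4P: (7, 12) + (13, 7). λ = (7 - 12)/(13 - 7) ≡ 12/6 mod 17. 6⁻¹ ≡ 3 (mod 17) since 6·3 = 18 ≡ 1, so λ ≡ 2.
  x = λ² - 7 - 13 = 4 - 20 ≡ 1; y = λ·(7 - 1) - 12 ≡ 0. → (1, 0)
5P: (1, 0) + (13, 7). λ = (7 - 0)/(13 - 1) ≡ 7/12 mod 17. 12⁻¹ ≡ 10 (mod 17) since 12·10 = 120 ≡ 1, so λ ≡ 2.
  x = λ² - 1 - 13 = 4 - 14 ≡ 7; y = λ·(1 - 7) - 0 ≡ 5. → (7, 5)
6P: (7, 5) + (13, 7). λ = (7 - 5)/(13 - 7) ≡ 2/6 mod 17. 6⁻¹ ≡ 3 (mod 17), so λ ≡ 6.
  x = λ² - 7 - 13 = 36 - 20 ≡ 16; y = λ·(7 - 16) - 5 ≡ 9. → (16, 9)
7P: (16, 9) + (13, 7). λ = (7 - 9)/(13 - 16) ≡ 15/14 mod 17. 14⁻¹ ≡ 11 (mod 17) since 14·11 = 154 ≡ 1, so λ ≡ 12.
  x = λ² - 16 - 13 = 144 - 29 ≡ 13; y = λ·(16 - 13) - 9 ≡ 10. → (13, 10)
8P: (13, 10) + (13, 7): same x and y₁ ≡ -y₂, so the sum is ∞.
8P = ∞, so the order is 8.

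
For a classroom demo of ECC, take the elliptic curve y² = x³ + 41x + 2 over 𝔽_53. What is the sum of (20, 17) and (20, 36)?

The two points share x = 20 and their y-coordinates satisfy 17 + 36 ≡ 0 (mod 53), so they are inverses. Their sum is the point at infinity.

O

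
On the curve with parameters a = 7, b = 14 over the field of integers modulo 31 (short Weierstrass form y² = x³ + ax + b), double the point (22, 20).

tangent at (22, 20): λ = (3·22² + 7)/(2·20) ≡ 2/9. 9⁻¹ ≡ 7 (mod 31) since 9·7 = 63 ≡ 1, so λ ≡ 2·7 ≡ 14.
  x = λ² - 22 - 22 = 196 - 44 ≡ 28; y = λ·(22 - 28) - 20 ≡ 20. → (28, 20)

(28, 20)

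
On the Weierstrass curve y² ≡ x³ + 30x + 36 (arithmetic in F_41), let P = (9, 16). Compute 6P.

Repeated addition: build up to 6P.
2P: tangent at (9, 16): λ = (3·9² + 30)/(2·16) ≡ 27/32. 32⁻¹ ≡ 9 (mod 41) since 32·9 = 288 ≡ 1, so λ ≡ 27·9 ≡ 38.
  x = λ² - 9 - 9 = 1444 - 18 ≡ 32; y = λ·(9 - 32) - 16 ≡ 12. → (32, 12)
3P: (32, 12) + (9, 16). λ = (16 - 12)/(9 - 32) ≡ 4/18 mod 41. 18⁻¹ ≡ 16 (mod 41) since 18·16 = 288 ≡ 1, so λ ≡ 23.
  x = λ² - 32 - 9 = 529 - 41 ≡ 37; y = λ·(32 - 37) - 12 ≡ 37. → (37, 37)
4P: (37, 37) + (9, 16). λ = (16 - 37)/(9 - 37) ≡ 20/13 mod 41. 13⁻¹ ≡ 19 (mod 41), so λ ≡ 11.
  x = λ² - 37 - 9 = 121 - 46 ≡ 34; y = λ·(37 - 34) - 37 ≡ 37. → (34, 37)
5P: (34, 37) + (9, 16). λ = (16 - 37)/(9 - 34) ≡ 20/16 mod 41. 16⁻¹ ≡ 18 (mod 41), so λ ≡ 32.
  x = λ² - 34 - 9 = 1024 - 43 ≡ 38; y = λ·(34 - 38) - 37 ≡ 40. → (38, 40)
6P: (38, 40) + (9, 16). λ = (16 - 40)/(9 - 38) ≡ 17/12 mod 41. 12⁻¹ ≡ 24 (mod 41), so λ ≡ 39.
  x = λ² - 38 - 9 = 1521 - 47 ≡ 39; y = λ·(38 - 39) - 40 ≡ 3. → (39, 3)

(39, 3)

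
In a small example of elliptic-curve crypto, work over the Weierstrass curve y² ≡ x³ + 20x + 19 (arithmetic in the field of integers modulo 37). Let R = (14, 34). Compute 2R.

(12, 10)

tangent at (14, 34): λ = (3·14² + 20)/(2·34) ≡ 16/31. 31⁻¹ ≡ 6 (mod 37), so λ ≡ 16·6 ≡ 22.
  x = λ² - 14 - 14 = 484 - 28 ≡ 12; y = λ·(14 - 12) - 34 ≡ 10. → (12, 10)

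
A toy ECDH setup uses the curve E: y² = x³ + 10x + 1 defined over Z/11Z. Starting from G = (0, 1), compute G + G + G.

Repeated addition: build up to 3G.
2G: tangent at (0, 1): λ = (3·0² + 10)/(2·1) ≡ 10/2. 2⁻¹ ≡ 6 (mod 11) since 2·6 = 12 ≡ 1, so λ ≡ 10·6 ≡ 5.
  x = λ² - 0 - 0 = 25 - 0 ≡ 3; y = λ·(0 - 3) - 1 ≡ 6. → (3, 6)
3G: (3, 6) + (0, 1). λ = (1 - 6)/(0 - 3) ≡ 6/8 mod 11. 8⁻¹ ≡ 7 (mod 11), so λ ≡ 9.
  x = λ² - 3 - 0 = 81 - 3 ≡ 1; y = λ·(3 - 1) - 6 ≡ 1. → (1, 1)

(1, 1)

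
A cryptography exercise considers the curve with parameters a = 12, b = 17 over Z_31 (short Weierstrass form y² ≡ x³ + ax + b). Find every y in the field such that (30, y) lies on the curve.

2, 29

x³ + 12x + 17 = 27377 ≡ 4 (mod 31).
Square roots of 4 mod 31: 2 and 29 (since 2² = 4 ≡ 4).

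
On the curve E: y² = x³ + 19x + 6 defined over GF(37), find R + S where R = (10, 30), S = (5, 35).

(23, 20)

(10, 30) + (5, 35). λ = (35 - 30)/(5 - 10) ≡ 5/32 mod 37. 32⁻¹ ≡ 22 (mod 37), so λ ≡ 36.
  x = λ² - 10 - 5 = 1296 - 15 ≡ 23; y = λ·(10 - 23) - 30 ≡ 20. → (23, 20)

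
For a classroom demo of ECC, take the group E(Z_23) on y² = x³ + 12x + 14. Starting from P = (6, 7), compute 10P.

(15, 2)

Double-and-add on 10 = (1010)₂. Start with P = (6, 7) for the leading 1-bit.
double: tangent at (6, 7): λ = (3·6² + 12)/(2·7) ≡ 5/14. 14⁻¹ ≡ 5 (mod 23) since 14·5 = 70 ≡ 1, so λ ≡ 5·5 ≡ 2.
  x = λ² - 6 - 6 = 4 - 12 ≡ 15; y = λ·(6 - 15) - 7 ≡ 21. → (15, 21)
double: tangent at (15, 21): λ = (3·15² + 12)/(2·21) ≡ 20/19. 19⁻¹ ≡ 17 (mod 23) since 19·17 = 323 ≡ 1, so λ ≡ 20·17 ≡ 18.
  x = λ² - 15 - 15 = 324 - 30 ≡ 18; y = λ·(15 - 18) - 21 ≡ 17. → (18, 17)
add P: (18, 17) + (6, 7). λ = (7 - 17)/(6 - 18) ≡ 13/11 mod 23. 11⁻¹ ≡ 21 (mod 23), so λ ≡ 20.
  x = λ² - 18 - 6 = 400 - 24 ≡ 8; y = λ·(18 - 8) - 17 ≡ 22. → (8, 22)
double: tangent at (8, 22): λ = (3·8² + 12)/(2·22) ≡ 20/21. 21⁻¹ ≡ 11 (mod 23) since 21·11 = 231 ≡ 1, so λ ≡ 20·11 ≡ 13.
  x = λ² - 8 - 8 = 169 - 16 ≡ 15; y = λ·(8 - 15) - 22 ≡ 2. → (15, 2)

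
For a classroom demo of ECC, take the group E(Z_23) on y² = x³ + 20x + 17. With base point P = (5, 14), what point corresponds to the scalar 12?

Repeated addition: build up to 12P.
2P: tangent at (5, 14): λ = (3·5² + 20)/(2·14) ≡ 3/5. 5⁻¹ ≡ 14 (mod 23), so λ ≡ 3·14 ≡ 19.
  x = λ² - 5 - 5 = 361 - 10 ≡ 6; y = λ·(5 - 6) - 14 ≡ 13. → (6, 13)
3P: (6, 13) + (5, 14). λ = (14 - 13)/(5 - 6) ≡ 1/22 mod 23. 22⁻¹ ≡ 22 (mod 23), so λ ≡ 22.
  x = λ² - 6 - 5 = 484 - 11 ≡ 13; y = λ·(6 - 13) - 13 ≡ 17. → (13, 17)
4P: (13, 17) + (5, 14). λ = (14 - 17)/(5 - 13) ≡ 20/15 mod 23. 15⁻¹ ≡ 20 (mod 23), so λ ≡ 9.
  x = λ² - 13 - 5 = 81 - 18 ≡ 17; y = λ·(13 - 17) - 17 ≡ 16. → (17, 16)
5P: (17, 16) + (5, 14). λ = (14 - 16)/(5 - 17) ≡ 21/11 mod 23. 11⁻¹ ≡ 21 (mod 23), so λ ≡ 4.
  x = λ² - 17 - 5 = 16 - 22 ≡ 17; y = λ·(17 - 17) - 16 ≡ 7. → (17, 7)
6P: (17, 7) + (5, 14). λ = (14 - 7)/(5 - 17) ≡ 7/11 mod 23. 11⁻¹ ≡ 21 (mod 23) since 11·21 = 231 ≡ 1, so λ ≡ 9.
  x = λ² - 17 - 5 = 81 - 22 ≡ 13; y = λ·(17 - 13) - 7 ≡ 6. → (13, 6)
7P: (13, 6) + (5, 14). λ = (14 - 6)/(5 - 13) ≡ 8/15 mod 23. 15⁻¹ ≡ 20 (mod 23), so λ ≡ 22.
  x = λ² - 13 - 5 = 484 - 18 ≡ 6; y = λ·(13 - 6) - 6 ≡ 10. → (6, 10)
8P: (6, 10) + (5, 14). λ = (14 - 10)/(5 - 6) ≡ 4/22 mod 23. 22⁻¹ ≡ 22 (mod 23) since 22·22 = 484 ≡ 1, so λ ≡ 19.
  x = λ² - 6 - 5 = 361 - 11 ≡ 5; y = λ·(6 - 5) - 10 ≡ 9. → (5, 9)
9P: (5, 9) + (5, 14): same x and y₁ ≡ -y₂, so the sum is the point at infinity.
10P: the point at infinity + (5, 14) = (5, 14) (identity).
11P: tangent at (5, 14): λ = (3·5² + 20)/(2·14) ≡ 3/5. 5⁻¹ ≡ 14 (mod 23), so λ ≡ 3·14 ≡ 19.
  x = λ² - 5 - 5 = 361 - 10 ≡ 6; y = λ·(5 - 6) - 14 ≡ 13. → (6, 13)
12P: (6, 13) + (5, 14). λ = (14 - 13)/(5 - 6) ≡ 1/22 mod 23. 22⁻¹ ≡ 22 (mod 23), so λ ≡ 22.
  x = λ² - 6 - 5 = 484 - 11 ≡ 13; y = λ·(6 - 13) - 13 ≡ 17. → (13, 17)

(13, 17)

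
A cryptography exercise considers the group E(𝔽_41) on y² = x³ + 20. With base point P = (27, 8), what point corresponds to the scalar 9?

(22, 7)

Double-and-add on 9 = (1001)₂. Start with P = (27, 8) for the leading 1-bit.
double: tangent at (27, 8): λ = (3·27² + 0)/(2·8) ≡ 14/16. 16⁻¹ ≡ 18 (mod 41) since 16·18 = 288 ≡ 1, so λ ≡ 14·18 ≡ 6.
  x = λ² - 27 - 27 = 36 - 54 ≡ 23; y = λ·(27 - 23) - 8 ≡ 16. → (23, 16)
double: tangent at (23, 16): λ = (3·23² + 0)/(2·16) ≡ 29/32. 32⁻¹ ≡ 9 (mod 41), so λ ≡ 29·9 ≡ 15.
  x = λ² - 23 - 23 = 225 - 46 ≡ 15; y = λ·(23 - 15) - 16 ≡ 22. → (15, 22)
double: tangent at (15, 22): λ = (3·15² + 0)/(2·22) ≡ 19/3. 3⁻¹ ≡ 14 (mod 41) since 3·14 = 42 ≡ 1, so λ ≡ 19·14 ≡ 20.
  x = λ² - 15 - 15 = 400 - 30 ≡ 1; y = λ·(15 - 1) - 22 ≡ 12. → (1, 12)
add P: (1, 12) + (27, 8). λ = (8 - 12)/(27 - 1) ≡ 37/26 mod 41. 26⁻¹ ≡ 30 (mod 41), so λ ≡ 3.
  x = λ² - 1 - 27 = 9 - 28 ≡ 22; y = λ·(1 - 22) - 12 ≡ 7. → (22, 7)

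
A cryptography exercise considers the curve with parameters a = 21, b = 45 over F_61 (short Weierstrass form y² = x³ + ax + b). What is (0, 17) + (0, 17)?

tangent at (0, 17): λ = (3·0² + 21)/(2·17) ≡ 21/34. 34⁻¹ ≡ 9 (mod 61), so λ ≡ 21·9 ≡ 6.
  x = λ² - 0 - 0 = 36 - 0 ≡ 36; y = λ·(0 - 36) - 17 ≡ 11. → (36, 11)

(36, 11)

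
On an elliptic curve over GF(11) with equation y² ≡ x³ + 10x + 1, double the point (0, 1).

(3, 6)

tangent at (0, 1): λ = (3·0² + 10)/(2·1) ≡ 10/2. 2⁻¹ ≡ 6 (mod 11), so λ ≡ 10·6 ≡ 5.
  x = λ² - 0 - 0 = 25 - 0 ≡ 3; y = λ·(0 - 3) - 1 ≡ 6. → (3, 6)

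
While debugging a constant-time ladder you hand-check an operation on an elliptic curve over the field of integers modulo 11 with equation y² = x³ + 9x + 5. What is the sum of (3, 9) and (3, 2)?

The two points share x = 3 and their y-coordinates satisfy 9 + 2 ≡ 0 (mod 11), so they are inverses. Their sum is O.

O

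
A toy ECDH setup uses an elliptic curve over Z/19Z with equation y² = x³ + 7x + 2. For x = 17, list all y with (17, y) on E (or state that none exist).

x³ + 7x + 2 = 5034 ≡ 18 (mod 19).
18 is a non-residue mod 19; no y exists.

none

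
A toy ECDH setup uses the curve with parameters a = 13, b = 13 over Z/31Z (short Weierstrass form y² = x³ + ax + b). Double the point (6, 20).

(26, 28)

tangent at (6, 20): λ = (3·6² + 13)/(2·20) ≡ 28/9. 9⁻¹ ≡ 7 (mod 31), so λ ≡ 28·7 ≡ 10.
  x = λ² - 6 - 6 = 100 - 12 ≡ 26; y = λ·(6 - 26) - 20 ≡ 28. → (26, 28)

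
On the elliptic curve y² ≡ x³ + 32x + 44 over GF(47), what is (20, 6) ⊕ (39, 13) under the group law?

(20, 6) + (39, 13). λ = (13 - 6)/(39 - 20) ≡ 7/19 mod 47. 19⁻¹ ≡ 5 (mod 47), so λ ≡ 35.
  x = λ² - 20 - 39 = 1225 - 59 ≡ 38; y = λ·(20 - 38) - 6 ≡ 22. → (38, 22)

(38, 22)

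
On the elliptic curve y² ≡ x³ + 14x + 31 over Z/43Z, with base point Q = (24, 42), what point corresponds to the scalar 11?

(39, 30)

Repeated addition: build up to 11Q.
2Q: tangent at (24, 42): λ = (3·24² + 14)/(2·42) ≡ 22/41. 41⁻¹ ≡ 21 (mod 43) since 41·21 = 861 ≡ 1, so λ ≡ 22·21 ≡ 32.
  x = λ² - 24 - 24 = 1024 - 48 ≡ 30; y = λ·(24 - 30) - 42 ≡ 24. → (30, 24)
3Q: (30, 24) + (24, 42). λ = (42 - 24)/(24 - 30) ≡ 18/37 mod 43. 37⁻¹ ≡ 7 (mod 43), so λ ≡ 40.
  x = λ² - 30 - 24 = 1600 - 54 ≡ 41; y = λ·(30 - 41) - 24 ≡ 9. → (41, 9)
4Q: (41, 9) + (24, 42). λ = (42 - 9)/(24 - 41) ≡ 33/26 mod 43. 26⁻¹ ≡ 5 (mod 43), so λ ≡ 36.
  x = λ² - 41 - 24 = 1296 - 65 ≡ 27; y = λ·(41 - 27) - 9 ≡ 22. → (27, 22)
5Q: (27, 22) + (24, 42). λ = (42 - 22)/(24 - 27) ≡ 20/40 mod 43. 40⁻¹ ≡ 14 (mod 43), so λ ≡ 22.
  x = λ² - 27 - 24 = 484 - 51 ≡ 3; y = λ·(27 - 3) - 22 ≡ 33. → (3, 33)
6Q: (3, 33) + (24, 42). λ = (42 - 33)/(24 - 3) ≡ 9/21 mod 43. 21⁻¹ ≡ 41 (mod 43), so λ ≡ 25.
  x = λ² - 3 - 24 = 625 - 27 ≡ 39; y = λ·(3 - 39) - 33 ≡ 13. → (39, 13)
7Q: (39, 13) + (24, 42). λ = (42 - 13)/(24 - 39) ≡ 29/28 mod 43. 28⁻¹ ≡ 20 (mod 43), so λ ≡ 21.
  x = λ² - 39 - 24 = 441 - 63 ≡ 34; y = λ·(39 - 34) - 13 ≡ 6. → (34, 6)
8Q: (34, 6) + (24, 42). λ = (42 - 6)/(24 - 34) ≡ 36/33 mod 43. 33⁻¹ ≡ 30 (mod 43), so λ ≡ 5.
  x = λ² - 34 - 24 = 25 - 58 ≡ 10; y = λ·(34 - 10) - 6 ≡ 28. → (10, 28)
9Q: (10, 28) + (24, 42). λ = (42 - 28)/(24 - 10) ≡ 14/14 mod 43. 14⁻¹ ≡ 40 (mod 43), so λ ≡ 1.
  x = λ² - 10 - 24 = 1 - 34 ≡ 10; y = λ·(10 - 10) - 28 ≡ 15. → (10, 15)
10Q: (10, 15) + (24, 42). λ = (42 - 15)/(24 - 10) ≡ 27/14 mod 43. 14⁻¹ ≡ 40 (mod 43) since 14·40 = 560 ≡ 1, so λ ≡ 5.
  x = λ² - 10 - 24 = 25 - 34 ≡ 34; y = λ·(10 - 34) - 15 ≡ 37. → (34, 37)
11Q: (34, 37) + (24, 42). λ = (42 - 37)/(24 - 34) ≡ 5/33 mod 43. 33⁻¹ ≡ 30 (mod 43), so λ ≡ 21.
  x = λ² - 34 - 24 = 441 - 58 ≡ 39; y = λ·(34 - 39) - 37 ≡ 30. → (39, 30)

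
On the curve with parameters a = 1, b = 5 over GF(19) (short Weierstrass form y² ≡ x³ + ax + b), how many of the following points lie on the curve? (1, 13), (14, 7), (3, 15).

(1, 13): 13² ≡ 17, rhs ≡ 7 → off.
(14, 7): 7² ≡ 11, rhs ≡ 8 → off.
(3, 15): 15² ≡ 16, rhs ≡ 16 → on.

1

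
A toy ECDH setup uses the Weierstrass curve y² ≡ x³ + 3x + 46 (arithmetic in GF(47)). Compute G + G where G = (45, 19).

(12, 20)

tangent at (45, 19): λ = (3·45² + 3)/(2·19) ≡ 15/38. 38⁻¹ ≡ 26 (mod 47), so λ ≡ 15·26 ≡ 14.
  x = λ² - 45 - 45 = 196 - 90 ≡ 12; y = λ·(45 - 12) - 19 ≡ 20. → (12, 20)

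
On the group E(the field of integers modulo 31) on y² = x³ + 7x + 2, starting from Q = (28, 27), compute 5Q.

(20, 19)

Repeated addition: build up to 5Q.
2Q: tangent at (28, 27): λ = (3·28² + 7)/(2·27) ≡ 3/23. 23⁻¹ ≡ 27 (mod 31), so λ ≡ 3·27 ≡ 19.
  x = λ² - 28 - 28 = 361 - 56 ≡ 26; y = λ·(28 - 26) - 27 ≡ 11. → (26, 11)
3Q: (26, 11) + (28, 27). λ = (27 - 11)/(28 - 26) ≡ 16/2 mod 31. 2⁻¹ ≡ 16 (mod 31), so λ ≡ 8.
  x = λ² - 26 - 28 = 64 - 54 ≡ 10; y = λ·(26 - 10) - 11 ≡ 24. → (10, 24)
4Q: (10, 24) + (28, 27). λ = (27 - 24)/(28 - 10) ≡ 3/18 mod 31. 18⁻¹ ≡ 19 (mod 31) since 18·19 = 342 ≡ 1, so λ ≡ 26.
  x = λ² - 10 - 28 = 676 - 38 ≡ 18; y = λ·(10 - 18) - 24 ≡ 16. → (18, 16)
5Q: (18, 16) + (28, 27). λ = (27 - 16)/(28 - 18) ≡ 11/10 mod 31. 10⁻¹ ≡ 28 (mod 31) since 10·28 = 280 ≡ 1, so λ ≡ 29.
  x = λ² - 18 - 28 = 841 - 46 ≡ 20; y = λ·(18 - 20) - 16 ≡ 19. → (20, 19)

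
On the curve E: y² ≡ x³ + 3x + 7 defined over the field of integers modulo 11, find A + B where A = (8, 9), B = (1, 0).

(5, 9)

(8, 9) + (1, 0). λ = (0 - 9)/(1 - 8) ≡ 2/4 mod 11. 4⁻¹ ≡ 3 (mod 11) since 4·3 = 12 ≡ 1, so λ ≡ 6.
  x = λ² - 8 - 1 = 36 - 9 ≡ 5; y = λ·(8 - 5) - 9 ≡ 9. → (5, 9)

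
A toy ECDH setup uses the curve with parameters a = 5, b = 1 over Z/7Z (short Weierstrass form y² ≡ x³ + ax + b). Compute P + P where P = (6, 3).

tangent at (6, 3): λ = (3·6² + 5)/(2·3) ≡ 1/6. 6⁻¹ ≡ 6 (mod 7), so λ ≡ 1·6 ≡ 6.
  x = λ² - 6 - 6 = 36 - 12 ≡ 3; y = λ·(6 - 3) - 3 ≡ 1. → (3, 1)

(3, 1)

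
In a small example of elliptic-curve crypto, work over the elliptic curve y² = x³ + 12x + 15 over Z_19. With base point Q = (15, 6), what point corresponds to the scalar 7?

Repeated addition: build up to 7Q.
2Q: tangent at (15, 6): λ = (3·15² + 12)/(2·6) ≡ 3/12. 12⁻¹ ≡ 8 (mod 19) since 12·8 = 96 ≡ 1, so λ ≡ 3·8 ≡ 5.
  x = λ² - 15 - 15 = 25 - 30 ≡ 14; y = λ·(15 - 14) - 6 ≡ 18. → (14, 18)
3Q: (14, 18) + (15, 6). λ = (6 - 18)/(15 - 14) ≡ 7/1 mod 19. 1⁻¹ ≡ 1 (mod 19), so λ ≡ 7.
  x = λ² - 14 - 15 = 49 - 29 ≡ 1; y = λ·(14 - 1) - 18 ≡ 16. → (1, 16)
4Q: (1, 16) + (15, 6). λ = (6 - 16)/(15 - 1) ≡ 9/14 mod 19. 14⁻¹ ≡ 15 (mod 19), so λ ≡ 2.
  x = λ² - 1 - 15 = 4 - 16 ≡ 7; y = λ·(1 - 7) - 16 ≡ 10. → (7, 10)
5Q: (7, 10) + (15, 6). λ = (6 - 10)/(15 - 7) ≡ 15/8 mod 19. 8⁻¹ ≡ 12 (mod 19), so λ ≡ 9.
  x = λ² - 7 - 15 = 81 - 22 ≡ 2; y = λ·(7 - 2) - 10 ≡ 16. → (2, 16)
6Q: (2, 16) + (15, 6). λ = (6 - 16)/(15 - 2) ≡ 9/13 mod 19. 13⁻¹ ≡ 3 (mod 19), so λ ≡ 8.
  x = λ² - 2 - 15 = 64 - 17 ≡ 9; y = λ·(2 - 9) - 16 ≡ 4. → (9, 4)
7Q: (9, 4) + (15, 6). λ = (6 - 4)/(15 - 9) ≡ 2/6 mod 19. 6⁻¹ ≡ 16 (mod 19), so λ ≡ 13.
  x = λ² - 9 - 15 = 169 - 24 ≡ 12; y = λ·(9 - 12) - 4 ≡ 14. → (12, 14)

(12, 14)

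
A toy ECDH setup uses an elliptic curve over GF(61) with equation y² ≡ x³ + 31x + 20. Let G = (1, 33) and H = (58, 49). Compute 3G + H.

First 3G:
Repeated addition: build up to 3G.
2G: tangent at (1, 33): λ = (3·1² + 31)/(2·33) ≡ 34/5. 5⁻¹ ≡ 49 (mod 61) since 5·49 = 245 ≡ 1, so λ ≡ 34·49 ≡ 19.
  x = λ² - 1 - 1 = 361 - 2 ≡ 54; y = λ·(1 - 54) - 33 ≡ 58. → (54, 58)
3G: (54, 58) + (1, 33). λ = (33 - 58)/(1 - 54) ≡ 36/8 mod 61. 8⁻¹ ≡ 23 (mod 61), so λ ≡ 35.
  x = λ² - 54 - 1 = 1225 - 55 ≡ 11; y = λ·(54 - 11) - 58 ≡ 44. → (11, 44)
3G = (11, 44).
Finally 3G + H:
(11, 44) + (58, 49). λ = (49 - 44)/(58 - 11) ≡ 5/47 mod 61. 47⁻¹ ≡ 13 (mod 61), so λ ≡ 4.
  x = λ² - 11 - 58 = 16 - 69 ≡ 8; y = λ·(11 - 8) - 44 ≡ 29. → (8, 29)

(8, 29)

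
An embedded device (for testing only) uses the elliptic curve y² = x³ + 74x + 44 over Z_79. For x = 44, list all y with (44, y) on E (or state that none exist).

2, 77

x³ + 74x + 44 = 88484 ≡ 4 (mod 79).
Square roots of 4 mod 79: 2 and 77 (since 2² = 4 ≡ 4).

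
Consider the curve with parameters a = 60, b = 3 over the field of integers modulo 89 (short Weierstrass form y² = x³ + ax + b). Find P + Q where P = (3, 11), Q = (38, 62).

(64, 12)

(3, 11) + (38, 62). λ = (62 - 11)/(38 - 3) ≡ 51/35 mod 89. 35⁻¹ ≡ 28 (mod 89), so λ ≡ 4.
  x = λ² - 3 - 38 = 16 - 41 ≡ 64; y = λ·(3 - 64) - 11 ≡ 12. → (64, 12)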